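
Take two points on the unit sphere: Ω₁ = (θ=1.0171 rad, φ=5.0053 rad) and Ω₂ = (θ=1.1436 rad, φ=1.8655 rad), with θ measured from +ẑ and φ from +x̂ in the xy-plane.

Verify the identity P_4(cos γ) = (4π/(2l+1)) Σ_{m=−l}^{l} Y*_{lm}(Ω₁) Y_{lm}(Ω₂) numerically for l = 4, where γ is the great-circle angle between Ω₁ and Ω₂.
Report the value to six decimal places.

Expand P_4 via completeness: Σ_{m} conj(Y_{4,m}) at Ω₁ times Y_{4,m} at Ω₂ —
  term(m=-4) = +0.070335-0.000504i   from Y*(Ω₁)=+0.090025+0.213434i, Y(Ω₂)=+0.115997-0.280611i
  term(m=-3) = -0.158354+0.000852i   from Y*(Ω₁)=-0.311851+0.258466i, Y(Ω₂)=+0.302354+0.247863i
  term(m=-2) = +0.012650-0.000045i   from Y*(Ω₁)=-0.188666-0.125184i, Y(Ω₂)=-0.046445+0.031057i
  term(m=-1) = -0.072262+0.000130i   from Y*(Ω₁)=-0.065036+0.215648i, Y(Ω₂)=+0.093184+0.306988i
  term(m=+0) = +0.032783+0.000000i   from Y*(Ω₁)=-0.277073-0.000000i, Y(Ω₂)=-0.118319+0.000000i
  term(m=+1) = -0.072262-0.000130i   from Y*(Ω₁)=+0.065036+0.215648i, Y(Ω₂)=-0.093184+0.306988i
  term(m=+2) = +0.012650+0.000045i   from Y*(Ω₁)=-0.188666+0.125184i, Y(Ω₂)=-0.046445-0.031057i
  term(m=+3) = -0.158354-0.000852i   from Y*(Ω₁)=+0.311851+0.258466i, Y(Ω₂)=-0.302354+0.247863i
  term(m=+4) = +0.070335+0.000504i   from Y*(Ω₁)=+0.090025-0.213434i, Y(Ω₂)=+0.115997+0.280611i
Accumulated sum -0.262477+0.000000i; after 4π/(2l+1) scaling, -0.366488+0.000000i ⇒ P_4 = -0.366488

-0.366488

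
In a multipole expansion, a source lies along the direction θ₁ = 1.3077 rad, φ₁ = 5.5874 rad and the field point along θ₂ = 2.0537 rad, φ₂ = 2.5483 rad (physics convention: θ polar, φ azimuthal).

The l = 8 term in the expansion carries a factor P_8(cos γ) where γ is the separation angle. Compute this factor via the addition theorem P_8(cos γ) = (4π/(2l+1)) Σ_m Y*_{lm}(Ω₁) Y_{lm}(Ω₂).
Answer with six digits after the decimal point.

0.203511

Summing Y*_{l m}(θ₁,φ₁)·Y_{l m}(θ₂,φ₂) over m ∈ [−8, 8]; prefactor 4π/(2·8+1) = 0.739198:
  term(m=-8) = 0.05185 - 0.05556j   from Y*(Ω₁)=0.29362 + 0.25592j, Y(Ω₂)=0.00662 - 0.19499j
  term(m=-7) = 0.12938 - 0.11289j   from Y*(Ω₁)=0.06607 + 0.41440j, Y(Ω₂)=-0.21712 - 0.34682j
  term(m=-6) = 0.00147 - 0.00104j   from Y*(Ω₁)=-0.00227 + 0.00381j, Y(Ω₂)=-0.37090 - 0.16482j
  term(m=-5) = -0.01481 + 0.00833j   from Y*(Ω₁)=0.33258 - 0.11665j, Y(Ω₂)=-0.04748 + 0.00840j
  term(m=-4) = 0.04101 - 0.01782j   from Y*(Ω₁)=0.12701 + 0.04758j, Y(Ω₂)=0.23706 - 0.22915j
  term(m=-3) = -0.06183 + 0.01964j   from Y*(Ω₁)=-0.14341 - 0.25249j, Y(Ω₂)=0.04637 - 0.21856j
  term(m=-2) = 0.04173 - 0.00868j   from Y*(Ω₁)=0.03335 - 0.18408j, Y(Ω₂)=0.08540 + 0.21124j
  term(m=-1) = -0.07030 + 0.00723j   from Y*(Ω₁)=-0.19792 + 0.16529j, Y(Ω₂)=0.22723 + 0.15323j
  term(m=+0) = 0.03832 + 0.00000j   from Y*(Ω₁)=-0.20083 + 0.00000j, Y(Ω₂)=-0.19079 + 0.00000j
  term(m=+1) = -0.07030 - 0.00723j   from Y*(Ω₁)=0.19792 + 0.16529j, Y(Ω₂)=-0.22723 + 0.15323j
  term(m=+2) = 0.04173 + 0.00868j   from Y*(Ω₁)=0.03335 + 0.18408j, Y(Ω₂)=0.08540 - 0.21124j
  term(m=+3) = -0.06183 - 0.01964j   from Y*(Ω₁)=0.14341 - 0.25249j, Y(Ω₂)=-0.04637 - 0.21856j
  term(m=+4) = 0.04101 + 0.01782j   from Y*(Ω₁)=0.12701 - 0.04758j, Y(Ω₂)=0.23706 + 0.22915j
  term(m=+5) = -0.01481 - 0.00833j   from Y*(Ω₁)=-0.33258 - 0.11665j, Y(Ω₂)=0.04748 + 0.00840j
  term(m=+6) = 0.00147 + 0.00104j   from Y*(Ω₁)=-0.00227 - 0.00381j, Y(Ω₂)=-0.37090 + 0.16482j
  term(m=+7) = 0.12938 + 0.11289j   from Y*(Ω₁)=-0.06607 + 0.41440j, Y(Ω₂)=0.21712 - 0.34682j
  term(m=+8) = 0.05185 + 0.05556j   from Y*(Ω₁)=0.29362 - 0.25592j, Y(Ω₂)=0.00662 + 0.19499j
Σ over m = 0.27531 + 0.00000j; ×(4π/17) → 0.20351 + 0.00000j. Real part: 0.203511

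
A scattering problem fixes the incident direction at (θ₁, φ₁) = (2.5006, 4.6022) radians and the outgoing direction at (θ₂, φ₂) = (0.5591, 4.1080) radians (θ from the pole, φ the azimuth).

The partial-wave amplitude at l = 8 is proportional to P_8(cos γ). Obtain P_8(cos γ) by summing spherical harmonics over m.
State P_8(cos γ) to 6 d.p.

Summing Y*_{l m}(θ₁,φ₁)·Y_{l m}(θ₂,φ₂) over m ∈ [−8, 8]; prefactor 4π/(2·8+1) = 0.739198:
  m=-8: Y*=0.00536 - 0.00650j  Y=0.00040 - 0.00321j  product -0.00002 - 0.00002j
  m=-7: Y*=-0.03150 - 0.03240j  Y=-0.01830 + 0.00956j  product 0.00089 + 0.00029j
  m=-6: Y*=-0.11733 + 0.09127j  Y=0.07254 + 0.03820j  product -0.01200 + 0.00214j
  m=-5: Y*=0.17313 + 0.28179j  Y=-0.02688 - 0.22356j  product 0.05834 - 0.04628j
  m=-4: Y*=0.43514 - 0.20526j  Y=-0.31866 + 0.28177j  product -0.08083 + 0.18802j
  m=-3: Y*=-0.11624 - 0.33873j  Y=0.47811 + 0.11820j  product -0.01554 - 0.17569j
  m=-2: Y*=0.10171 - 0.02278j  Y=-0.06225 - 0.16437j  product -0.01008 - 0.01530j
  m=-1: Y*=-0.04558 - 0.41201j  Y=0.19544 - 0.28300j  product -0.12551 - 0.06762j
  m=+0: Y*=-0.02819 + 0.00000j  Y=-0.30287 + 0.00000j  product 0.00854 + 0.00000j
  m=+1: Y*=0.04558 - 0.41201j  Y=-0.19544 - 0.28300j  product -0.12551 + 0.06762j
  m=+2: Y*=0.10171 + 0.02278j  Y=-0.06225 + 0.16437j  product -0.01008 + 0.01530j
  m=+3: Y*=0.11624 - 0.33873j  Y=-0.47811 + 0.11820j  product -0.01554 + 0.17569j
  m=+4: Y*=0.43514 + 0.20526j  Y=-0.31866 - 0.28177j  product -0.08083 - 0.18802j
  m=+5: Y*=-0.17313 + 0.28179j  Y=0.02688 - 0.22356j  product 0.05834 + 0.04628j
  m=+6: Y*=-0.11733 - 0.09127j  Y=0.07254 - 0.03820j  product -0.01200 - 0.00214j
  m=+7: Y*=0.03150 - 0.03240j  Y=0.01830 + 0.00956j  product 0.00089 - 0.00029j
  m=+8: Y*=0.00536 + 0.00650j  Y=0.00040 + 0.00321j  product -0.00002 + 0.00002j
Σ over m = -0.36093 - 0.00000j; ×(4π/17) → -0.26680 - 0.00000j. Real part: -0.266802

-0.266802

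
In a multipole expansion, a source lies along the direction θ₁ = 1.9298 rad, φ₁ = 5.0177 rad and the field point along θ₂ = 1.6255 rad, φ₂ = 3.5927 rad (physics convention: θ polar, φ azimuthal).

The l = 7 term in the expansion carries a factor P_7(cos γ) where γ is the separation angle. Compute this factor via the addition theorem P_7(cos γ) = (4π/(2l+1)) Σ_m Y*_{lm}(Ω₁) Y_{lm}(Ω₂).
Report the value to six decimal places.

Addition theorem: P_7(cos γ) = (4π/15) Σ_m Y*_{lm}(Ω₁) Y_{lm}(Ω₂), m = −7…7:
  term(m=-7) = -0.13300 - 0.08158j   from Y*(Ω₁)=-0.26607 - 0.16919j, Y(Ω₂)=0.49476 - 0.00800j
  term(m=-6) = -0.02878 + 0.03445j   from Y*(Ω₁)=-0.11428 + 0.42773j, Y(Ω₂)=0.09194 + 0.04272j
  term(m=-5) = -0.03722 - 0.04167j   from Y*(Ω₁)=0.15947 - 0.00706j, Y(Ω₂)=-0.22139 - 0.27113j
  term(m=-4) = 0.02725 - 0.01798j   from Y*(Ω₁)=0.09467 + 0.25970j, Y(Ω₂)=-0.02734 - 0.11490j
  term(m=-3) = 0.03525 + 0.07539j   from Y*(Ω₁)=0.21374 - 0.16413j, Y(Ω₂)=-0.06663 + 0.30155j
  term(m=-2) = -0.02079 + 0.00624j   from Y*(Ω₁)=0.14214 + 0.09947j, Y(Ω₂)=-0.07757 + 0.09820j
  term(m=-1) = -0.01257 - 0.08557j   from Y*(Ω₁)=0.08860 - 0.28112j, Y(Ω₂)=0.26408 - 0.12793j
  term(m=+0) = 0.01791 + 0.00000j   from Y*(Ω₁)=0.14080 + 0.00000j, Y(Ω₂)=0.12718 + 0.00000j
  term(m=+1) = -0.01257 + 0.08557j   from Y*(Ω₁)=-0.08860 - 0.28112j, Y(Ω₂)=-0.26408 - 0.12793j
  term(m=+2) = -0.02079 - 0.00624j   from Y*(Ω₁)=0.14214 - 0.09947j, Y(Ω₂)=-0.07757 - 0.09820j
  term(m=+3) = 0.03525 - 0.07539j   from Y*(Ω₁)=-0.21374 - 0.16413j, Y(Ω₂)=0.06663 + 0.30155j
  term(m=+4) = 0.02725 + 0.01798j   from Y*(Ω₁)=0.09467 - 0.25970j, Y(Ω₂)=-0.02734 + 0.11490j
  term(m=+5) = -0.03722 + 0.04167j   from Y*(Ω₁)=-0.15947 - 0.00706j, Y(Ω₂)=0.22139 - 0.27113j
  term(m=+6) = -0.02878 - 0.03445j   from Y*(Ω₁)=-0.11428 - 0.42773j, Y(Ω₂)=0.09194 - 0.04272j
  term(m=+7) = -0.13300 + 0.08158j   from Y*(Ω₁)=0.26607 - 0.16919j, Y(Ω₂)=-0.49476 - 0.00800j
Σ over m = -0.32180 + 0.00000j; ×(4π/15) → -0.26959 + 0.00000j. Real part: -0.269588

-0.269588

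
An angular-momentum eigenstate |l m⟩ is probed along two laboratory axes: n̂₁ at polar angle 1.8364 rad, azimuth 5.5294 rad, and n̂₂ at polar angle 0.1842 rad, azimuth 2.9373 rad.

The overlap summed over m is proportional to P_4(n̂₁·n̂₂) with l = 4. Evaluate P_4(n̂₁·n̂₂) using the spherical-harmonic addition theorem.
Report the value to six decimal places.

-0.129450

Addition theorem: P_4(cos γ) = (4π/9) Σ_m Y*_{lm}(Ω₁) Y_{lm}(Ω₂), m = −4…4:
  m=-4: -0.380588-0.048384i × +0.000341+0.000363i = -0.000112-0.000155i  (running Σ = -0.000112-0.000155i)
  m=-3: +0.188026+0.227558i × -0.006185-0.004349i = -0.000173-0.002225i  (running Σ = -0.000285-0.002380i)
  m=-2: -0.010188+0.160924i × +0.059374+0.025706i = -0.004742+0.009293i  (running Σ = -0.005027+0.006913i)
  m=-1: +0.219961-0.206476i × -0.314065-0.065069i = -0.082517+0.050534i  (running Σ = -0.087544+0.057447i)
  m=0: +0.116269-0.000000i × +0.708497+0.000000i = +0.082376+0.000000i  (running Σ = -0.005168+0.057447i)
  m=1: -0.219961-0.206476i × +0.314065-0.065069i = -0.082517-0.050534i  (running Σ = -0.087685+0.006913i)
  m=2: -0.010188-0.160924i × +0.059374-0.025706i = -0.004742-0.009293i  (running Σ = -0.092427-0.002380i)
  m=3: -0.188026+0.227558i × +0.006185-0.004349i = -0.000173+0.002225i  (running Σ = -0.092600-0.000155i)
  m=4: -0.380588+0.048384i × +0.000341-0.000363i = -0.000112+0.000155i  (running Σ = -0.092712-0.000000i)
Accumulated sum -0.092712-0.000000i; after 4π/(2l+1) scaling, -0.129450-0.000000i ⇒ P_4 = -0.129450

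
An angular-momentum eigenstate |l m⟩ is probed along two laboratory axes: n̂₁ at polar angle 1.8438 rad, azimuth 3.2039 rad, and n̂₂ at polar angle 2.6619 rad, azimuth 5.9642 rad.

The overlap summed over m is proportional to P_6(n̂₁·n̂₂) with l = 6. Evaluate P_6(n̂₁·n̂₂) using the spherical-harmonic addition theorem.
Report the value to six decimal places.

-0.132767

Expand P_6 via completeness: Σ_{m} conj(Y_{6,m}) at Ω₁ times Y_{6,m} at Ω₂ —
  [-6]  conj(Y_{6,-6})(Ω₁) = 0.35859 + 0.14067j ; Y_{6,-6}(Ω₂) = -0.00157 + 0.00440j ; Δ = -0.00118 + 0.00136j
  [-5]  conj(Y_{6,-5})(Ω₁) = 0.35563 + 0.11452j ; Y_{6,-5}(Ω₂) = 0.00075 - 0.03107j ; Δ = 0.00383 - 0.01096j
  [-4]  conj(Y_{6,-4})(Ω₁) = -0.05956 - 0.01516j ; Y_{6,-4}(Ω₂) = 0.03601 + 0.11858j ; Δ = -0.00035 - 0.00761j
  [-3]  conj(Y_{6,-3})(Ω₁) = -0.33907 - 0.06413j ; Y_{6,-3}(Ω₂) = -0.18509 - 0.26267j ; Δ = 0.04591 + 0.10093j
  [-2]  conj(Y_{6,-2})(Ω₁) = -0.04020 - 0.00504j ; Y_{6,-2}(Ω₂) = 0.40532 + 0.30050j ; Δ = -0.01478 - 0.01412j
  [-1]  conj(Y_{6,-1})(Ω₁) = 0.31958 + 0.01994j ; Y_{6,-1}(Ω₂) = -0.29301 - 0.09677j ; Δ = -0.09171 - 0.03677j
  [+0]  conj(Y_{6,0})(Ω₁) = 0.06721 + 0.00000j ; Y_{6,0}(Ω₂) = -0.30935 + 0.00000j ; Δ = -0.02079 + 0.00000j
  [+1]  conj(Y_{6,1})(Ω₁) = -0.31958 + 0.01994j ; Y_{6,1}(Ω₂) = 0.29301 - 0.09677j ; Δ = -0.09171 + 0.03677j
  [+2]  conj(Y_{6,2})(Ω₁) = -0.04020 + 0.00504j ; Y_{6,2}(Ω₂) = 0.40532 - 0.30050j ; Δ = -0.01478 + 0.01412j
  [+3]  conj(Y_{6,3})(Ω₁) = 0.33907 - 0.06413j ; Y_{6,3}(Ω₂) = 0.18509 - 0.26267j ; Δ = 0.04591 - 0.10093j
  [+4]  conj(Y_{6,4})(Ω₁) = -0.05956 + 0.01516j ; Y_{6,4}(Ω₂) = 0.03601 - 0.11858j ; Δ = -0.00035 + 0.00761j
  [+5]  conj(Y_{6,5})(Ω₁) = -0.35563 + 0.11452j ; Y_{6,5}(Ω₂) = -0.00075 - 0.03107j ; Δ = 0.00383 + 0.01096j
  [+6]  conj(Y_{6,6})(Ω₁) = 0.35859 - 0.14067j ; Y_{6,6}(Ω₂) = -0.00157 - 0.00440j ; Δ = -0.00118 - 0.00136j
Σ over m = -0.13735 - 0.00000j; ×(4π/13) → -0.13277 - 0.00000j. Real part: -0.132767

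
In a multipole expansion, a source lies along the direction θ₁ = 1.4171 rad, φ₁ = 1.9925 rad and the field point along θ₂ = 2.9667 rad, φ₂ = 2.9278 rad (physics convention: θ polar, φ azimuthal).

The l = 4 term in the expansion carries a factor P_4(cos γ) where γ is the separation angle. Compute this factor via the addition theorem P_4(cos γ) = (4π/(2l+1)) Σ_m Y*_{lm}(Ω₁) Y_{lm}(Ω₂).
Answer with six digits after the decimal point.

0.366134

Summing Y*_{l m}(θ₁,φ₁)·Y_{l m}(θ₂,φ₂) over m ∈ [−4, 4]; prefactor 4π/(2·4+1) = 1.396263:
  m=-4: Y*=-0.04885 + 0.41920j  Y=0.00027 + 0.00031j  product -0.00014 + 0.00010j
  m=-3: Y*=0.17635 - 0.05565j  Y=0.00520 + 0.00389j  product 0.00113 + 0.00040j
  m=-2: Y*=0.18158 + 0.20397j  Y=0.05335 + 0.02431j  product 0.00473 + 0.01530j
  m=-1: Y*=0.08308 - 0.18519j  Y=0.30008 + 0.06515j  product 0.03700 - 0.05016j
  m=+0: Y*=0.24501 + 0.00000j  Y=0.72156 + 0.00000j  product 0.17679 + 0.00000j
  m=+1: Y*=-0.08308 - 0.18519j  Y=-0.30008 + 0.06515j  product 0.03700 + 0.05016j
  m=+2: Y*=0.18158 - 0.20397j  Y=0.05335 - 0.02431j  product 0.00473 - 0.01530j
  m=+3: Y*=-0.17635 - 0.05565j  Y=-0.00520 + 0.00389j  product 0.00113 - 0.00040j
  m=+4: Y*=-0.04885 - 0.41920j  Y=0.00027 - 0.00031j  product -0.00014 - 0.00010j
Σ over m = 0.26222 - 0.00000j; ×(4π/9) → 0.36613 - 0.00000j. Real part: 0.366134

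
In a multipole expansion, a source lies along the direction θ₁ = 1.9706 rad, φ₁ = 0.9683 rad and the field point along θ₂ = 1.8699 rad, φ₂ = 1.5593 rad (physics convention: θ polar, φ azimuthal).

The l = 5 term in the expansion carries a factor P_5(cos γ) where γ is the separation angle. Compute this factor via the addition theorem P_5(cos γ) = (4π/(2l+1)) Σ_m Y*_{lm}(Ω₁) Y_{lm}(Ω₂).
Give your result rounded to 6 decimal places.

-0.300302

Term-by-term m-sum for l=5 (normalisation 4π/11 = 1.142397):
  term(m=-5) = -0.11186 - 0.02112j   from Y*(Ω₁)=0.03963 - 0.30523j, Y(Ω₂)=0.02125 - 0.36924j
  term(m=-4) = -0.10570 - 0.10406j   from Y*(Ω₁)=0.30605 + 0.27477j, Y(Ω₂)=-0.36026 - 0.01658j
  term(m=-3) = 0.00130 + 0.00635j   from Y*(Ω₁)=-0.09556 + 0.02305j, Y(Ω₂)=0.00228 - 0.06594j
  term(m=-2) = 0.03903 - 0.09528j   from Y*(Ω₁)=-0.10921 + 0.28512j, Y(Ω₂)=-0.33715 - 0.00775j
  term(m=-1) = 0.00274 - 0.00184j   from Y*(Ω₁)=-0.10684 - 0.15534j, Y(Ω₂)=-0.00020 + 0.01752j
  term(m=+0) = 0.08610 + 0.00000j   from Y*(Ω₁)=-0.26588 + 0.00000j, Y(Ω₂)=-0.32383 + 0.00000j
  term(m=+1) = 0.00274 + 0.00184j   from Y*(Ω₁)=0.10684 - 0.15534j, Y(Ω₂)=0.00020 + 0.01752j
  term(m=+2) = 0.03903 + 0.09528j   from Y*(Ω₁)=-0.10921 - 0.28512j, Y(Ω₂)=-0.33715 + 0.00775j
  term(m=+3) = 0.00130 - 0.00635j   from Y*(Ω₁)=0.09556 + 0.02305j, Y(Ω₂)=-0.00228 - 0.06594j
  term(m=+4) = -0.10570 + 0.10406j   from Y*(Ω₁)=0.30605 - 0.27477j, Y(Ω₂)=-0.36026 + 0.01658j
  term(m=+5) = -0.11186 + 0.02112j   from Y*(Ω₁)=-0.03963 - 0.30523j, Y(Ω₂)=-0.02125 - 0.36924j
Accumulated sum -0.26287 - 0.00000j; after 4π/(2l+1) scaling, -0.30030 - 0.00000j ⇒ P_5 = -0.300302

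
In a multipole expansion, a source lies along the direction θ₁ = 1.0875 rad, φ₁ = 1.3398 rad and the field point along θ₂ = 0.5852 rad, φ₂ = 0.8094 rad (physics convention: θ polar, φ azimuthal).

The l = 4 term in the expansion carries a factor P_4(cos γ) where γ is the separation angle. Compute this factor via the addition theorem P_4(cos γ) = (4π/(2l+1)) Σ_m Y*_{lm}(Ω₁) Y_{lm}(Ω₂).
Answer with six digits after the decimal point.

Expand P_4 via completeness: Σ_{m} conj(Y_{4,m}) at Ω₁ times Y_{4,m} at Ω₂ —
  m=-4: (0.163945, -0.217093) × (-0.041006, 0.003949) = (-0.005865, 0.009550)  (running Σ = (-0.005865, 0.009550))
  m=-3: (-0.257973, -0.310671) × (-0.132964, -0.115073) = (-0.001449, 0.070994)  (running Σ = (-0.007314, 0.080544))
  m=-2: (-0.120124, 0.059813) × (-0.018926, -0.393953) = (0.025837, 0.046191)  (running Σ = (0.018523, 0.126735))
  m=-1: (-0.066334, -0.282038) × (0.280179, -0.293962) = (-0.101494, -0.059522)  (running Σ = (-0.082971, 0.067213))
  m=0: (-0.195306, -0.000000) × (-0.100088, 0.000000) = (0.019548, 0.000000)  (running Σ = (-0.063423, 0.067213))
  m=1: (0.066334, -0.282038) × (-0.280179, -0.293962) = (-0.101494, 0.059522)  (running Σ = (-0.164917, 0.126735))
  m=2: (-0.120124, -0.059813) × (-0.018926, 0.393953) = (0.025837, -0.046191)  (running Σ = (-0.139080, 0.080544))
  m=3: (0.257973, -0.310671) × (0.132964, -0.115073) = (-0.001449, -0.070994)  (running Σ = (-0.140529, 0.009550))
  m=4: (0.163945, 0.217093) × (-0.041006, -0.003949) = (-0.005865, -0.009550)  (running Σ = (-0.146394, 0.000000))
Σ over m = (-0.146394, 0.000000); ×(4π/9) → (-0.204405, 0.000000). Real part: -0.204405

-0.204405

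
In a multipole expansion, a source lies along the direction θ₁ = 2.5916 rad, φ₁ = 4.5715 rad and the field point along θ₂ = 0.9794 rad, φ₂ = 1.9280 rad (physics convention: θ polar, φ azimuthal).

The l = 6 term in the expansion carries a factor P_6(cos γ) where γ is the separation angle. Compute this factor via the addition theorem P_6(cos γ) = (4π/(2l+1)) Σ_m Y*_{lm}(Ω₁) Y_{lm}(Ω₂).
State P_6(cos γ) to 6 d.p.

Addition theorem: P_6(cos γ) = (4π/13) Σ_m Y*_{lm}(Ω₁) Y_{lm}(Ω₂), m = −6…6:
  m=-6: -0.006535+0.007370i × +0.085652+0.132919i = -0.001539-0.000237i  (running Σ = -0.001539-0.000237i)
  m=-5: +0.036043+0.042408i × -0.359380+0.078563i = -0.016285-0.012409i  (running Σ = -0.017824-0.012646i)
  m=-4: +0.157460-0.099501i × +0.058008-0.405809i = -0.031245-0.069670i  (running Σ = -0.049069-0.082317i)
  m=-3: -0.162470-0.361224i × +0.076457+0.041688i = +0.002637-0.034391i  (running Σ = -0.046432-0.116708i)
  m=-2: -0.457227+0.132358i × +0.238531-0.206859i = -0.081683+0.126153i  (running Σ = -0.128115+0.009445i)
  m=-1: +0.016187+0.114134i × +0.075777+0.203040i = -0.021947+0.011935i  (running Σ = -0.150062+0.021381i)
  m=0: -0.406502-0.000000i × +0.263208+0.000000i = -0.106995-0.000000i  (running Σ = -0.257057+0.021381i)
  m=1: -0.016187+0.114134i × -0.075777+0.203040i = -0.021947-0.011935i  (running Σ = -0.279004+0.009445i)
  m=2: -0.457227-0.132358i × +0.238531+0.206859i = -0.081683-0.126153i  (running Σ = -0.360687-0.116708i)
  m=3: +0.162470-0.361224i × -0.076457+0.041688i = +0.002637+0.034391i  (running Σ = -0.358050-0.082317i)
  m=4: +0.157460+0.099501i × +0.058008+0.405809i = -0.031245+0.069670i  (running Σ = -0.389295-0.012646i)
  m=5: -0.036043+0.042408i × +0.359380+0.078563i = -0.016285+0.012409i  (running Σ = -0.405580-0.000237i)
  m=6: -0.006535-0.007370i × +0.085652-0.132919i = -0.001539+0.000237i  (running Σ = -0.407119-0.000000i)
Σ over m = -0.407119-0.000000i; ×(4π/13) → -0.393539-0.000000i. Real part: -0.393539

-0.393539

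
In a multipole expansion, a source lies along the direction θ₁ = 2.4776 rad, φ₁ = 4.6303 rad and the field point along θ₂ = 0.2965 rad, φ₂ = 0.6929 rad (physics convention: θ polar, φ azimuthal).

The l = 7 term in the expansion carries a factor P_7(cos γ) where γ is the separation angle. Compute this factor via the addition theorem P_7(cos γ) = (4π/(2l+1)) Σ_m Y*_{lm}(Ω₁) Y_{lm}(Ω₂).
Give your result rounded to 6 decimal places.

0.408962

Expand P_7 via completeness: Σ_{m} conj(Y_{7,m}) at Ω₁ times Y_{7,m} at Ω₂ —
  term(m=-7) = -0.000001+0.000001i   from Y*(Ω₁)=+0.009175+0.014169i, Y(Ω₂)=+0.000012+0.000090i
  term(m=-6) = -0.000006+0.000090i   from Y*(Ω₁)=+0.071120-0.038166i, Y(Ω₂)=-0.000587+0.000946i
  term(m=-5) = +0.001312+0.001456i   from Y*(Ω₁)=-0.091916-0.211224i, Y(Ω₂)=-0.008068+0.002700i
  term(m=-4) = +0.019173+0.000799i   from Y*(Ω₁)=-0.399487+0.136101i, Y(Ω₂)=-0.042393-0.016442i
  term(m=-3) = +0.055357-0.052003i   from Y*(Ω₁)=+0.107774+0.428748i, Y(Ω₂)=-0.083556-0.150116i
  term(m=-2) = +0.000755-0.036263i   from Y*(Ω₁)=+0.082350-0.013643i, Y(Ω₂)=+0.079928-0.427110i
  term(m=-1) = +0.156501+0.159793i   from Y*(Ω₁)=+0.030120+0.366096i, Y(Ω₂)=+0.468478-0.388941i
  term(m=+0) = +0.021982+0.000000i   from Y*(Ω₁)=+0.207427-0.000000i, Y(Ω₂)=+0.105973+0.000000i
  term(m=+1) = +0.156501-0.159793i   from Y*(Ω₁)=-0.030120+0.366096i, Y(Ω₂)=-0.468478-0.388941i
  term(m=+2) = +0.000755+0.036263i   from Y*(Ω₁)=+0.082350+0.013643i, Y(Ω₂)=+0.079928+0.427110i
  term(m=+3) = +0.055357+0.052003i   from Y*(Ω₁)=-0.107774+0.428748i, Y(Ω₂)=+0.083556-0.150116i
  term(m=+4) = +0.019173-0.000799i   from Y*(Ω₁)=-0.399487-0.136101i, Y(Ω₂)=-0.042393+0.016442i
  term(m=+5) = +0.001312-0.001456i   from Y*(Ω₁)=+0.091916-0.211224i, Y(Ω₂)=+0.008068+0.002700i
  term(m=+6) = -0.000006-0.000090i   from Y*(Ω₁)=+0.071120+0.038166i, Y(Ω₂)=-0.000587-0.000946i
  term(m=+7) = -0.000001-0.000001i   from Y*(Ω₁)=-0.009175+0.014169i, Y(Ω₂)=-0.000012+0.000090i
Accumulated sum +0.488163+0.000000i; after 4π/(2l+1) scaling, +0.408962+0.000000i ⇒ P_7 = 0.408962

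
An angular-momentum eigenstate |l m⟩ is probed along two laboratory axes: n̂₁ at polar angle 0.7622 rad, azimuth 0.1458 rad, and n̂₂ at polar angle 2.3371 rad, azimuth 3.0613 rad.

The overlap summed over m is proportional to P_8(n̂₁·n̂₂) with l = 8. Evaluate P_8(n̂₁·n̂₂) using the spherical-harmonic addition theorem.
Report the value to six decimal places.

0.567072

Term-by-term m-sum for l=8 (normalisation 4π/17 = 0.739198):
  term(m=-8) = -0.00023 + 0.00097j   from Y*(Ω₁)=0.01048 + 0.02449j, Y(Ω₂)=0.02996 + 0.02242j
  term(m=-7) = -0.00019 + 0.01608j   from Y*(Ω₁)=0.05836 + 0.09515j, Y(Ω₂)=0.12192 + 0.07678j
  term(m=-6) = 0.01943 + 0.08932j   from Y*(Ω₁)=0.17915 + 0.21443j, Y(Ω₂)=0.28991 + 0.15158j
  term(m=-5) = 0.08801 + 0.18679j   from Y*(Ω₁)=0.33386 + 0.29817j, Y(Ω₂)=0.42461 + 0.18025j
  term(m=-4) = 0.07937 + 0.10092j   from Y*(Ω₁)=0.33314 + 0.21979j, Y(Ω₂)=0.30525 + 0.10155j
  term(m=-3) = -0.00129 - 0.00104j   from Y*(Ω₁)=0.01365 + 0.00638j, Y(Ω₂)=-0.10647 - 0.02615j
  term(m=-2) = 0.12763 + 0.06200j   from Y*(Ω₁)=-0.35331 - 0.10605j, Y(Ω₂)=-0.37972 - 0.06151j
  term(m=-1) = 0.01371 + 0.00315j   from Y*(Ω₁)=-0.19725 - 0.02897j, Y(Ω₂)=-0.07033 - 0.00566j
  term(m=+0) = 0.11425 + 0.00000j   from Y*(Ω₁)=0.31450 + 0.00000j, Y(Ω₂)=0.36328 + 0.00000j
  term(m=+1) = 0.01371 - 0.00315j   from Y*(Ω₁)=0.19725 - 0.02897j, Y(Ω₂)=0.07033 - 0.00566j
  term(m=+2) = 0.12763 - 0.06200j   from Y*(Ω₁)=-0.35331 + 0.10605j, Y(Ω₂)=-0.37972 + 0.06151j
  term(m=+3) = -0.00129 + 0.00104j   from Y*(Ω₁)=-0.01365 + 0.00638j, Y(Ω₂)=0.10647 - 0.02615j
  term(m=+4) = 0.07937 - 0.10092j   from Y*(Ω₁)=0.33314 - 0.21979j, Y(Ω₂)=0.30525 - 0.10155j
  term(m=+5) = 0.08801 - 0.18679j   from Y*(Ω₁)=-0.33386 + 0.29817j, Y(Ω₂)=-0.42461 + 0.18025j
  term(m=+6) = 0.01943 - 0.08932j   from Y*(Ω₁)=0.17915 - 0.21443j, Y(Ω₂)=0.28991 - 0.15158j
  term(m=+7) = -0.00019 - 0.01608j   from Y*(Ω₁)=-0.05836 + 0.09515j, Y(Ω₂)=-0.12192 + 0.07678j
  term(m=+8) = -0.00023 - 0.00097j   from Y*(Ω₁)=0.01048 - 0.02449j, Y(Ω₂)=0.02996 - 0.02242j
Σ over m = 0.76715 + 0.00000j; ×(4π/17) → 0.56707 + 0.00000j. Real part: 0.567072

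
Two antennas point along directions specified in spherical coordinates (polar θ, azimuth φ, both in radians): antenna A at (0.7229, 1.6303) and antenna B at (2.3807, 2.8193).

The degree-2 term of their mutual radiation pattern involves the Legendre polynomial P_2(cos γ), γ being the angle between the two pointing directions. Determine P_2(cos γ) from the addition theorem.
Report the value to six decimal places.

Addition theorem: P_2(cos γ) = (4π/5) Σ_m Y*_{lm}(Ω₁) Y_{lm}(Ω₂), m = −2…2:
  [-2]  conj(Y_{2,-2})(Ω₁) = (-0.167863, -0.020072) ; Y_{2,-2}(Ω₂) = (0.146820, 0.110364) ; Δ = (-0.022430, -0.021473)
  [-1]  conj(Y_{2,-1})(Ω₁) = (-0.022792, 0.382582) ; Y_{2,-1}(Ω₂) = (0.365946, 0.122202) ; Δ = (-0.055093, 0.137219)
  [+0]  conj(Y_{2,0})(Ω₁) = (0.216676, -0.000000) ; Y_{2,0}(Ω₂) = (0.180873, 0.000000) ; Δ = (0.039191, 0.000000)
  [+1]  conj(Y_{2,1})(Ω₁) = (0.022792, 0.382582) ; Y_{2,1}(Ω₂) = (-0.365946, 0.122202) ; Δ = (-0.055093, -0.137219)
  [+2]  conj(Y_{2,2})(Ω₁) = (-0.167863, 0.020072) ; Y_{2,2}(Ω₂) = (0.146820, -0.110364) ; Δ = (-0.022430, 0.021473)
Total Σ_m = (-0.115856, -0.000000). Multiply by 2.513274: (-0.291178, -0.000000). P_2(cos γ) = -0.291178

-0.291178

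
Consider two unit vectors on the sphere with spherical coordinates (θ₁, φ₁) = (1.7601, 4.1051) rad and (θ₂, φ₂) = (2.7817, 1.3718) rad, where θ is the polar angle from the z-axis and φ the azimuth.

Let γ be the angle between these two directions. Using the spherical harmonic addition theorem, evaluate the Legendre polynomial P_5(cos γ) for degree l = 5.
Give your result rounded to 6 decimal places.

-0.240739

Summing Y*_{l m}(θ₁,φ₁)·Y_{l m}(θ₂,φ₂) over m ∈ [−5, 5]; prefactor 4π/(2·5+1) = 1.142397:
  m=-5: -0.044514+0.421787i × +0.002109-0.001369i = +0.000484+0.000950i  (running Σ = +0.000484+0.000950i)
  m=-4: +0.194471+0.167979i × -0.014783-0.015099i = -0.000338-0.005420i  (running Σ = +0.000145-0.004469i)
  m=-3: -0.216287+0.055474i × -0.058473+0.086025i = +0.007875-0.021850i  (running Σ = +0.008020-0.026319i)
  m=-2: -0.095881+0.257682i × +0.295230+0.124123i = -0.060291+0.064174i  (running Σ = -0.052271+0.037855i)
  m=-1: -0.095242-0.137061i × +0.108151-0.536292i = -0.083805+0.036254i  (running Σ = -0.136076+0.074110i)
  m=0: -0.277297-0.000000i × -0.221502+0.000000i = +0.061422+0.000000i  (running Σ = -0.074655+0.074110i)
  m=1: +0.095242-0.137061i × -0.108151-0.536292i = -0.083805-0.036254i  (running Σ = -0.158460+0.037855i)
  m=2: -0.095881-0.257682i × +0.295230-0.124123i = -0.060291-0.064174i  (running Σ = -0.218751-0.026319i)
  m=3: +0.216287+0.055474i × +0.058473+0.086025i = +0.007875+0.021850i  (running Σ = -0.210876-0.004469i)
  m=4: +0.194471-0.167979i × -0.014783+0.015099i = -0.000338+0.005420i  (running Σ = -0.211215+0.000950i)
  m=5: +0.044514+0.421787i × -0.002109-0.001369i = +0.000484-0.000950i  (running Σ = -0.210731-0.000000i)
Σ over m = -0.210731-0.000000i; ×(4π/11) → -0.240739-0.000000i. Real part: -0.240739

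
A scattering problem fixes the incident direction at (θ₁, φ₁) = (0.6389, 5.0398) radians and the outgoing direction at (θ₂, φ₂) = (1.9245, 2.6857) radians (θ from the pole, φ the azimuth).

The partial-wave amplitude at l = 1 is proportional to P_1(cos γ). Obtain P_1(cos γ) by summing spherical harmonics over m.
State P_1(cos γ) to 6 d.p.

Addition theorem: P_1(cos γ) = (4π/3) Σ_m Y*_{lm}(Ω₁) Y_{lm}(Ω₂), m = −1…1:
  m=-1: +0.066255-0.195078i × -0.291005-0.142693i = -0.047117+0.047315i  (running Σ = -0.047117+0.047315i)
  m=0: +0.392227-0.000000i × -0.169239+0.000000i = -0.066380+0.000000i  (running Σ = -0.113497+0.047315i)
  m=1: -0.066255-0.195078i × +0.291005-0.142693i = -0.047117-0.047315i  (running Σ = -0.160614+0.000000i)
Σ over m = -0.160614+0.000000i; ×(4π/3) → -0.672778+0.000000i. Real part: -0.672778

-0.672778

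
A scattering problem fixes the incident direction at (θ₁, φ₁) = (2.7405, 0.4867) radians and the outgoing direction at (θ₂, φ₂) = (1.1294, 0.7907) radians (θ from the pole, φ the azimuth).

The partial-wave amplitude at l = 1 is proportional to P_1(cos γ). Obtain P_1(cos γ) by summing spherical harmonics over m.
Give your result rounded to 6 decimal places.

Term-by-term m-sum for l=1 (normalisation 4π/3 = 4.188790):
  m=-1: +0.119226+0.063089i × +0.219712-0.222054i = +0.040205-0.012613i  (running Σ = +0.040205-0.012613i)
  m=0: -0.449825-0.000000i × +0.208732+0.000000i = -0.093893-0.000000i  (running Σ = -0.053688-0.012613i)
  m=1: -0.119226+0.063089i × -0.219712-0.222054i = +0.040205+0.012613i  (running Σ = -0.013483+0.000000i)
Total Σ_m = -0.013483+0.000000i. Multiply by 4.188790: -0.056479+0.000000i. P_1(cos γ) = -0.056479

-0.056479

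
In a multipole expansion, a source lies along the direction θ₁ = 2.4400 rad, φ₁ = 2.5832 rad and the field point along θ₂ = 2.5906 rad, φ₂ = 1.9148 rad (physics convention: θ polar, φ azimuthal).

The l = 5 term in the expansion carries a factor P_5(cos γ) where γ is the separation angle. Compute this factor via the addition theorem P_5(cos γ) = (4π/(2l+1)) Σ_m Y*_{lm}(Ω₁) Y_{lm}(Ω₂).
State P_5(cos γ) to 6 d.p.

0.070640

Addition theorem: P_5(cos γ) = (4π/11) Σ_m Y*_{lm}(Ω₁) Y_{lm}(Ω₂), m = −5…5:
  m=-5: +0.048843+0.017809i × -0.018051+0.002714i = -0.000930-0.000189i  (running Σ = -0.000930-0.000189i)
  m=-4: +0.119710+0.153365i × -0.018183+0.092166i = -0.016312+0.008245i  (running Σ = -0.017242+0.008056i)
  m=-3: +0.041197+0.393238i × +0.235761+0.140933i = -0.045708+0.098516i  (running Σ = -0.062949+0.106572i)
  m=-2: -0.177438+0.363595i × +0.360078-0.295981i = +0.043725+0.183441i  (running Σ = -0.019224+0.290013i)
  m=-1: +0.003505-0.002189i × -0.107625-0.300422i = -0.001035-0.000817i  (running Σ = -0.020259+0.289195i)
  m=0: +0.392648-0.000000i × +0.260672+0.000000i = +0.102352+0.000000i  (running Σ = +0.082094+0.289195i)
  m=1: -0.003505-0.002189i × +0.107625-0.300422i = -0.001035+0.000817i  (running Σ = +0.081059+0.290013i)
  m=2: -0.177438-0.363595i × +0.360078+0.295981i = +0.043725-0.183441i  (running Σ = +0.124784+0.106572i)
  m=3: -0.041197+0.393238i × -0.235761+0.140933i = -0.045708-0.098516i  (running Σ = +0.079076+0.008056i)
  m=4: +0.119710-0.153365i × -0.018183-0.092166i = -0.016312-0.008245i  (running Σ = +0.062765-0.000189i)
  m=5: -0.048843+0.017809i × +0.018051+0.002714i = -0.000930+0.000189i  (running Σ = +0.061835+0.000000i)
Accumulated sum +0.061835+0.000000i; after 4π/(2l+1) scaling, +0.070640+0.000000i ⇒ P_5 = 0.070640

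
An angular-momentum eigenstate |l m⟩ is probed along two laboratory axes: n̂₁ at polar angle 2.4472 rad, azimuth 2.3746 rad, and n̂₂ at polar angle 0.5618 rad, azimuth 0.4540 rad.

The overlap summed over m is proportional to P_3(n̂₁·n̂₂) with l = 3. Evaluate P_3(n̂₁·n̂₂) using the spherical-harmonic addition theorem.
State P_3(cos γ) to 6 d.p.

Addition theorem: P_3(cos γ) = (4π/7) Σ_m Y*_{lm}(Ω₁) Y_{lm}(Ω₂), m = −3…3:
  m=-3: Y*=+0.072924+0.081458i  Y=+0.013074-0.061703i  product +0.005980-0.003435i
  m=-2: Y*=-0.011835+0.321375i  Y=+0.151027-0.193476i  product +0.060391+0.050826i
  m=-1: Y*=-0.290735+0.280225i  Y=+0.399351-0.194883i  product -0.061495+0.168568i
  m=+0: Y*=+0.013616-0.000000i  Y=+0.183521+0.000000i  product +0.002499+0.000000i
  m=+1: Y*=+0.290735+0.280225i  Y=-0.399351-0.194883i  product -0.061495-0.168568i
  m=+2: Y*=-0.011835-0.321375i  Y=+0.151027+0.193476i  product +0.060391-0.050826i
  m=+3: Y*=-0.072924+0.081458i  Y=-0.013074-0.061703i  product +0.005980+0.003435i
Total Σ_m = +0.012251-0.000000i. Multiply by 1.795196: +0.021992-0.000000i. P_3(cos γ) = 0.021992

0.021992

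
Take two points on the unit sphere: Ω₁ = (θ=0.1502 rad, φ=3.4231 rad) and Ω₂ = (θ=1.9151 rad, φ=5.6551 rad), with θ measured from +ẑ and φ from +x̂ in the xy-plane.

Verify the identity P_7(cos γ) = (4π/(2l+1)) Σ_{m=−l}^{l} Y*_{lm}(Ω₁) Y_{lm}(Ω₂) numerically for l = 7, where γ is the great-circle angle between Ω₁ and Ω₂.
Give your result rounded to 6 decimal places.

Addition theorem: P_7(cos γ) = (4π/15) Σ_m Y*_{lm}(Ω₁) Y_{lm}(Ω₂), m = −7…7:
  m=-7: Y*=0.00000 - 0.00000j  Y=-0.10169 - 0.31125j  product -0.00000 - 0.00000j
  m=-6: Y*=-0.00000 + 0.00002j  Y=0.35579 + 0.25774j  product -0.00001 + 0.00001j
  m=-5: Y*=-0.00005 - 0.00032j  Y=-0.13047 + 0.00015j  product 0.00001 + 0.00004j
  m=-4: Y*=0.00152 + 0.00319j  Y=-0.23881 + 0.17385j  product -0.00092 - 0.00050j
  m=-3: Y*=-0.01850 - 0.02083j  Y=0.07578 - 0.23379j  product -0.00627 + 0.00275j
  m=-2: Y*=0.12927 + 0.08159j  Y=-0.06261 - 0.19239j  product 0.00760 - 0.02998j
  m=-1: Y*=-0.50241 - 0.14529j  Y=0.22331 + 0.16216j  product -0.08863 - 0.11392j
  m=+0: Y*=0.77349 + 0.00000j  Y=0.17222 + 0.00000j  product 0.13321 + 0.00000j
  m=+1: Y*=0.50241 - 0.14529j  Y=-0.22331 + 0.16216j  product -0.08863 + 0.11392j
  m=+2: Y*=0.12927 - 0.08159j  Y=-0.06261 + 0.19239j  product 0.00760 + 0.02998j
  m=+3: Y*=0.01850 - 0.02083j  Y=-0.07578 - 0.23379j  product -0.00627 - 0.00275j
  m=+4: Y*=0.00152 - 0.00319j  Y=-0.23881 - 0.17385j  product -0.00092 + 0.00050j
  m=+5: Y*=0.00005 - 0.00032j  Y=0.13047 + 0.00015j  product 0.00001 - 0.00004j
  m=+6: Y*=-0.00000 - 0.00002j  Y=0.35579 - 0.25774j  product -0.00001 - 0.00001j
  m=+7: Y*=-0.00000 - 0.00000j  Y=0.10169 - 0.31125j  product -0.00000 + 0.00000j
Σ over m = -0.04322 + 0.00000j; ×(4π/15) → -0.03621 + 0.00000j. Real part: -0.036207

-0.036207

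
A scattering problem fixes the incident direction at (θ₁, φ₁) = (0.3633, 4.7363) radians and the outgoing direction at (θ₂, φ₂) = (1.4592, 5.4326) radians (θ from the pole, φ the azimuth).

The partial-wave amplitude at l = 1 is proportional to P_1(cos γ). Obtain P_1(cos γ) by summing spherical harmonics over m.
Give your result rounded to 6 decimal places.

0.375040

Summing Y*_{l m}(θ₁,φ₁)·Y_{l m}(θ₂,φ₂) over m ∈ [−1, 1]; prefactor 4π/(2·1+1) = 4.188790:
  term(m=-1) = +0.032342-0.027037i   from Y*(Ω₁)=+0.002935-0.122740i, Y(Ω₂)=+0.226451+0.258081i
  term(m=+0) = +0.024851+0.000000i   from Y*(Ω₁)=+0.456711-0.000000i, Y(Ω₂)=+0.054413+0.000000i
  term(m=+1) = +0.032342+0.027037i   from Y*(Ω₁)=-0.002935-0.122740i, Y(Ω₂)=-0.226451+0.258081i
Accumulated sum +0.089534+0.000000i; after 4π/(2l+1) scaling, +0.375040+0.000000i ⇒ P_1 = 0.375040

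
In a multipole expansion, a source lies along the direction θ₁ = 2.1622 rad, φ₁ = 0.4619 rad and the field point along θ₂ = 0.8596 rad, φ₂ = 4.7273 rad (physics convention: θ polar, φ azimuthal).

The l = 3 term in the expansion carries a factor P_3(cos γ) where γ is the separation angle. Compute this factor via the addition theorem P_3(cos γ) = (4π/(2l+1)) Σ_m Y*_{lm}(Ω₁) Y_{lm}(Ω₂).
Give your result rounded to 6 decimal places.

0.311205

Addition theorem: P_3(cos γ) = (4π/7) Σ_m Y*_{lm}(Ω₁) Y_{lm}(Ω₂), m = −3…3:
  [-3]  conj(Y_{3,-3})(Ω₁) = +0.043931+0.234623i ; Y_{3,-3}(Ω₂) = -0.008112-0.181227i ; Δ = +0.042164-0.009865i
  [-2]  conj(Y_{3,-2})(Ω₁) = -0.236701-0.313314i ; Y_{3,-2}(Ω₂) = -0.382693+0.011416i ; Δ = +0.094161+0.117201i
  [-1]  conj(Y_{3,-1})(Ω₁) = +0.133101+0.066260i ; Y_{3,-1}(Ω₂) = +0.004126+0.276719i ; Δ = -0.017786+0.037105i
  [+0]  conj(Y_{3,0})(Ω₁) = +0.300811-0.000000i ; Y_{3,0}(Ω₂) = -0.211835+0.000000i ; Δ = -0.063722+0.000000i
  [+1]  conj(Y_{3,1})(Ω₁) = -0.133101+0.066260i ; Y_{3,1}(Ω₂) = -0.004126+0.276719i ; Δ = -0.017786-0.037105i
  [+2]  conj(Y_{3,2})(Ω₁) = -0.236701+0.313314i ; Y_{3,2}(Ω₂) = -0.382693-0.011416i ; Δ = +0.094161-0.117201i
  [+3]  conj(Y_{3,3})(Ω₁) = -0.043931+0.234623i ; Y_{3,3}(Ω₂) = +0.008112-0.181227i ; Δ = +0.042164+0.009865i
Accumulated sum +0.173354+0.000000i; after 4π/(2l+1) scaling, +0.311205+0.000000i ⇒ P_3 = 0.311205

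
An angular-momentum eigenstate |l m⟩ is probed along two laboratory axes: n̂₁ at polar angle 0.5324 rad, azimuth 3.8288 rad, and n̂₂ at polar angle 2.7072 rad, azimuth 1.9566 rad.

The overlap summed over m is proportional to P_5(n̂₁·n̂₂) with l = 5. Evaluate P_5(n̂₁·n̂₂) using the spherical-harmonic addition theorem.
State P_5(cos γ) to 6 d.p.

0.302368

Expand P_5 via completeness: Σ_{m} conj(Y_{5,m}) at Ω₁ times Y_{5,m} at Ω₂ —
  term(m=-5) = -0.000096+0.000006i   from Y*(Ω₁)=+0.014968+0.004539i, Y(Ω₂)=-0.005739+0.002149i
  term(m=-4) = -0.001252-0.003275i   from Y*(Ω₁)=-0.077561+0.032133i, Y(Ω₂)=-0.001152+0.041753i
  term(m=-3) = +0.033373-0.026255i   from Y*(Ω₁)=+0.121158-0.226698i, Y(Ω₂)=+0.151280+0.066361i
  term(m=-2) = +0.152080+0.104671i   from Y*(Ω₁)=+0.090078+0.452775i, Y(Ω₂)=+0.286654-0.278855i
  term(m=-1) = -0.052457+0.168738i   from Y*(Ω₁)=-0.273929-0.224801i, Y(Ω₂)=-0.187645-0.462000i
  term(m=+0) = +0.001383+0.000000i   from Y*(Ω₁)=-0.226363-0.000000i, Y(Ω₂)=-0.006110+0.000000i
  term(m=+1) = -0.052457-0.168738i   from Y*(Ω₁)=+0.273929-0.224801i, Y(Ω₂)=+0.187645-0.462000i
  term(m=+2) = +0.152080-0.104671i   from Y*(Ω₁)=+0.090078-0.452775i, Y(Ω₂)=+0.286654+0.278855i
  term(m=+3) = +0.033373+0.026255i   from Y*(Ω₁)=-0.121158-0.226698i, Y(Ω₂)=-0.151280+0.066361i
  term(m=+4) = -0.001252+0.003275i   from Y*(Ω₁)=-0.077561-0.032133i, Y(Ω₂)=-0.001152-0.041753i
  term(m=+5) = -0.000096-0.000006i   from Y*(Ω₁)=-0.014968+0.004539i, Y(Ω₂)=+0.005739+0.002149i
Σ over m = +0.264679+0.000000i; ×(4π/11) → +0.302368+0.000000i. Real part: 0.302368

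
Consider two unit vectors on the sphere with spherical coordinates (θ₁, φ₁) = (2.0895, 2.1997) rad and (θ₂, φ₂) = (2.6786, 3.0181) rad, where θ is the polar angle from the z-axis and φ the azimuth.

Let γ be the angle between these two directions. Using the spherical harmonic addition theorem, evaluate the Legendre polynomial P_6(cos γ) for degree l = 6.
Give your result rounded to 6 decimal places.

Addition theorem: P_6(cos γ) = (4π/13) Σ_m Y*_{lm}(Ω₁) Y_{lm}(Ω₂), m = −6…6:
  m=-6: Y*=+0.167253+0.122416i  Y=+0.002829+0.002588i  product +0.000156+0.000779i
  m=-5: Y*=-0.001199+0.409858i  Y=+0.021696+0.015406i  product -0.006340+0.008874i
  m=-4: Y*=-0.280184+0.202565i  Y=+0.097568+0.052540i  product -0.037980+0.005043i
  m=-3: Y*=+0.059613+0.019485i  Y=+0.281004+0.109146i  product +0.014625+0.011982i
  m=-2: Y*=+0.108203+0.334344i  Y=+0.487485+0.122911i  product +0.011653+0.176287i
  m=-1: Y*=-0.039633+0.054484i  Y=+0.348306+0.043233i  product -0.016160+0.017263i
  m=+0: Y*=+0.331079-0.000000i  Y=-0.273641+0.000000i  product -0.090597+0.000000i
  m=+1: Y*=+0.039633+0.054484i  Y=-0.348306+0.043233i  product -0.016160-0.017263i
  m=+2: Y*=+0.108203-0.334344i  Y=+0.487485-0.122911i  product +0.011653-0.176287i
  m=+3: Y*=-0.059613+0.019485i  Y=-0.281004+0.109146i  product +0.014625-0.011982i
  m=+4: Y*=-0.280184-0.202565i  Y=+0.097568-0.052540i  product -0.037980-0.005043i
  m=+5: Y*=+0.001199+0.409858i  Y=-0.021696+0.015406i  product -0.006340-0.008874i
  m=+6: Y*=+0.167253-0.122416i  Y=+0.002829-0.002588i  product +0.000156-0.000779i
Σ over m = -0.158690+0.000000i; ×(4π/13) → -0.153396+0.000000i. Real part: -0.153396

-0.153396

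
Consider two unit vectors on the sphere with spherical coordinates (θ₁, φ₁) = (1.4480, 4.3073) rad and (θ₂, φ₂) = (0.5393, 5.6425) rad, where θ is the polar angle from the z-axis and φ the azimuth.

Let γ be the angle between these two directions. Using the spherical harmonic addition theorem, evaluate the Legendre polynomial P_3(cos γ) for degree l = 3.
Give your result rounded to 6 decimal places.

Term-by-term m-sum for l=3 (normalisation 4π/7 = 1.795196):
  [-3]  conj(Y_{3,-3})(Ω₁) = (0.382362, 0.141974) ; Y_{3,-3}(Ω₂) = (-0.019442, 0.053054) ; Δ = (-0.014966, 0.017526)
  [-2]  conj(Y_{3,-2})(Ω₁) = (-0.085001, 0.089322) ; Y_{3,-2}(Ω₂) = (0.066003, 0.221645) ; Δ = (-0.025408, -0.012945)
  [-1]  conj(Y_{3,-1})(Ω₁) = (0.116924, 0.272674) ; Y_{3,-1}(Ω₂) = (0.356765, 0.266007) ; Δ = (-0.030819, 0.128383)
  [+0]  conj(Y_{3,0})(Ω₁) = (-0.133700, -0.000000) ; Y_{3,0}(Ω₂) = (0.218194, 0.000000) ; Δ = (-0.029172, -0.000000)
  [+1]  conj(Y_{3,1})(Ω₁) = (-0.116924, 0.272674) ; Y_{3,1}(Ω₂) = (-0.356765, 0.266007) ; Δ = (-0.030819, -0.128383)
  [+2]  conj(Y_{3,2})(Ω₁) = (-0.085001, -0.089322) ; Y_{3,2}(Ω₂) = (0.066003, -0.221645) ; Δ = (-0.025408, 0.012945)
  [+3]  conj(Y_{3,3})(Ω₁) = (-0.382362, 0.141974) ; Y_{3,3}(Ω₂) = (0.019442, 0.053054) ; Δ = (-0.014966, -0.017526)
Σ over m = (-0.171559, -0.000000); ×(4π/7) → (-0.307982, -0.000000). Real part: -0.307982

-0.307982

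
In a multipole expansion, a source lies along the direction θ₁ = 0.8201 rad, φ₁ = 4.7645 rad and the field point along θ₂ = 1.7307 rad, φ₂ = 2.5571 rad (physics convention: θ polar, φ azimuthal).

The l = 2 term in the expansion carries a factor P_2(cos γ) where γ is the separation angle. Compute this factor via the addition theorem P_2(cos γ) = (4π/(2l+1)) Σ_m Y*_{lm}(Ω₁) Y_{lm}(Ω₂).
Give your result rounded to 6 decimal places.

-0.066235

Summing Y*_{l m}(θ₁,φ₁)·Y_{l m}(θ₂,φ₂) over m ∈ [−2, 2]; prefactor 4π/(2·2+1) = 2.513274:
  term(m=-2) = (-0.022799, -0.074337)   from Y*(Ω₁)=(-0.205410, -0.021486), Y(Ω₂)=(0.147237, 0.346496)
  term(m=-1) = (0.027818, -0.037629)   from Y*(Ω₁)=(0.020072, -0.384821), Y(Ω₂)=(0.101279, 0.067007)
  term(m=+0) = (-0.036393, 0.000000)   from Y*(Ω₁)=(0.124888, -0.000000), Y(Ω₂)=(-0.291404, 0.000000)
  term(m=+1) = (0.027818, 0.037629)   from Y*(Ω₁)=(-0.020072, -0.384821), Y(Ω₂)=(-0.101279, 0.067007)
  term(m=+2) = (-0.022799, 0.074337)   from Y*(Ω₁)=(-0.205410, 0.021486), Y(Ω₂)=(0.147237, -0.346496)
Accumulated sum (-0.026354, 0.000000); after 4π/(2l+1) scaling, (-0.066235, 0.000000) ⇒ P_2 = -0.066235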